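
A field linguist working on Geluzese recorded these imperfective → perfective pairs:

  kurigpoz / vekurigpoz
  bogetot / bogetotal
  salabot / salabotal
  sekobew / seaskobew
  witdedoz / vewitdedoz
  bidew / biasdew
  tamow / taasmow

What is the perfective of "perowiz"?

veperowiz

tamow and bogetot both have last vowel 'o' yet inflect differently (taasmow, bogetotal), so the last vowel is not what conditions the rule; the final letter is.
"perowiz" ends in -z. The stems ending in -z (witdedoz → vewitdedoz, kurigpoz → vekurigpoz) add the prefix ve-.
The other patterns: stems ending in -w insert -as- after the first vowel; stems ending in -t add -al.
So perowiz → veperowiz.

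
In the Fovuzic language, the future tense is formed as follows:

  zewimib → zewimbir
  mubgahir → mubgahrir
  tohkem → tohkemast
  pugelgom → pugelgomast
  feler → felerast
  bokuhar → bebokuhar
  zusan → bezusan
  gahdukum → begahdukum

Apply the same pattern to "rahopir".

mubgahir and feler both end in -r yet inflect differently (mubgahrir, felerast), so the final letter is not what conditions the rule; the last vowel is.
"rahopir" has last vowel 'i'. The stems whose last vowel is 'i' (zewimib → zewimbir, mubgahir → mubgahrir) delete the last vowel and add -ir.
The other patterns: stems whose last vowel is 'e' or 'o' add -ast; stems whose last vowel is 'a' or 'u' add the prefix be-.
So rahopir → rahoprir.

rahoprir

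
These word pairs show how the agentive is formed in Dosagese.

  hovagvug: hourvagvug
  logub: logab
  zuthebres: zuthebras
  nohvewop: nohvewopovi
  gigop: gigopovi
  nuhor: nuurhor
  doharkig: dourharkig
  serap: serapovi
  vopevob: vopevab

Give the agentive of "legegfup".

legegfupovi

vopevob and gigop both have last vowel 'o' yet inflect differently (vopevab, gigopovi), so the last vowel is not what conditions the rule; the final letter is.
"legegfup" ends in -p. The stems ending in -p (gigop → gigopovi, nohvewop → nohvewopovi, serap → serapovi) add -ovi.
The other patterns: stems ending in -b or -s change the last vowel to 'a'; stems ending in -g or -r insert -ur- after the first vowel.
So legegfup → legegfupovi.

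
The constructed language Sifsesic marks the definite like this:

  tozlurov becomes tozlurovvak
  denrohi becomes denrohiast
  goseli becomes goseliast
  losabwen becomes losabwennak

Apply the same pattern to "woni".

woniast

denrohi and tozlurov both have 3 vowels yet inflect differently (denrohiast, tozlurovvak), so the number of vowels is not what conditions the rule; the final letter is.
"woni" ends in -i. The stems ending in -i (denrohi → denrohiast, goseli → goseliast) add -ast.
So woni → woniast.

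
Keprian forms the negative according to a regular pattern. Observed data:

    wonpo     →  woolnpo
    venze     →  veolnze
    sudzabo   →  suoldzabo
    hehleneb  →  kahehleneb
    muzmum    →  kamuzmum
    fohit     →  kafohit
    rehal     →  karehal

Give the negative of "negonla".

"negonla" ends in a vowel. The stems ending in a vowel (sudzabo → suoldzabo, venze → veolnze, wonpo → woolnpo) insert -ol- after the first vowel.
So negonla → neolgonla.

neolgonla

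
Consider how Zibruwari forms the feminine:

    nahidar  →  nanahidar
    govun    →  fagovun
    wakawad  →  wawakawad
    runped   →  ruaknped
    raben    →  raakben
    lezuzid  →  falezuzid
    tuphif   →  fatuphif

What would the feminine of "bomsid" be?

"bomsid" has last vowel 'i'. The stems whose last vowel is 'i' (tuphif → fatuphif, lezuzid → falezuzid) add the prefix fa-.
So bomsid → fabomsid.

fabomsid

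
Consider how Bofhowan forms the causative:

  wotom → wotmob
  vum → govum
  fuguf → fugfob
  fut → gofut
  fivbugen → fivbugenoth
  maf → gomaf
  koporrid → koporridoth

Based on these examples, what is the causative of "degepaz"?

degepazoth

vum and wotom both end in -m yet inflect differently (govum, wotmob), so the final letter is not what conditions the rule; the number of vowels is.
"degepaz" has 3 vowels. The stems with 3 vowels (fivbugen → fivbugenoth, koporrid → koporridoth) add -oth.
The other patterns: stems with 1 vowel add the prefix go-; stems with 2 vowels delete the last vowel and add -ob.
So degepaz → degepazoth.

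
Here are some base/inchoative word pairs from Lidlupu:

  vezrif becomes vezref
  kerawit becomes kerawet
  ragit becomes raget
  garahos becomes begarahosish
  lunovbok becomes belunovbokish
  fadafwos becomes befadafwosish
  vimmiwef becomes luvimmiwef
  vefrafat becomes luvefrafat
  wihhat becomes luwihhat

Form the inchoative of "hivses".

vezrif and vimmiwef both end in -f yet inflect differently (vezref, luvimmiwef), so the final letter is not what conditions the rule; the last vowel is.
"hivses" has last vowel 'e'. The one such stem in the data (vimmiwef → luvimmiwef) adds the prefix lu-, so the same rule applies.
The other patterns: stems whose last vowel is 'i' change the last vowel to 'e'; stems whose last vowel is 'o' add be- … -ish around the stem.
So hivses → luhivses.

luhivses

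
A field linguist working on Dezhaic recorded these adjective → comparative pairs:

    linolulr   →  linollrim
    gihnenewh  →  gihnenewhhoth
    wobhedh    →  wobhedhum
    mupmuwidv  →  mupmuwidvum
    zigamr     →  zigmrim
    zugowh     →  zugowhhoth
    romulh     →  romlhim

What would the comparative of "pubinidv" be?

pubinidvum

"pubinidv" has second-to-last letter 'd'. The stems whose second-to-last letter is 'd' (wobhedh → wobhedhum, mupmuwidv → mupmuwidvum) add -um.
The other patterns: stems whose second-to-last letter is 'w' double the final consonant and add -oth; stems whose second-to-last letter is 'l' or 'm' delete the last vowel and add -im.
So pubinidv → pubinidvum.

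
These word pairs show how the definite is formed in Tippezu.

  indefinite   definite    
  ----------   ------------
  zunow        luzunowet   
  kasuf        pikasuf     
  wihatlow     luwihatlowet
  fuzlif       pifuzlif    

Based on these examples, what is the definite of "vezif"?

fuzlif and zunow both have 2 vowels yet inflect differently (pifuzlif, luzunowet), so the number of vowels is not what conditions the rule; the final letter is.
"vezif" ends in -f. The stems ending in -f (fuzlif → pifuzlif, kasuf → pikasuf) add the prefix pi-.
The other pattern: stems ending in -w add lu- … -et around the stem.
So vezif → pivezif.

pivezif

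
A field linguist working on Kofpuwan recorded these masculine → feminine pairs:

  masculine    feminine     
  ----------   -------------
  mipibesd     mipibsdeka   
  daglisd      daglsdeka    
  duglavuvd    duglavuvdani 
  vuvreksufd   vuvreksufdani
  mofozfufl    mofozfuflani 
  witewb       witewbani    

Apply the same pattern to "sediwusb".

mipibesd and duglavuvd both end in -d yet inflect differently (mipibsdeka, duglavuvdani), so the final letter is not what conditions the rule; the second-to-last letter is.
"sediwusb" has second-to-last letter 's'. The stems whose second-to-last letter is 's' (mipibesd → mipibsdeka, daglisd → daglsdeka) delete the last vowel and add -eka.
So sediwusb → sediwsbeka.

sediwsbeka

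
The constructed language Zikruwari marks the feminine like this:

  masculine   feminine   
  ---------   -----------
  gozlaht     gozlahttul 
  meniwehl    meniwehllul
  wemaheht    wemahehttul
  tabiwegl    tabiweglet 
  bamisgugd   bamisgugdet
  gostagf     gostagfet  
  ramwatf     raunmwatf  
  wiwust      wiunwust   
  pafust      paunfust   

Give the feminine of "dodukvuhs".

dodukvuhssul

meniwehl and tabiwegl both end in -l yet inflect differently (meniwehllul, tabiweglet), so the final letter is not what conditions the rule; the second-to-last letter is.
"dodukvuhs" has second-to-last letter 'h'. The stems whose second-to-last letter is 'h' (gozlaht → gozlahttul, meniwehl → meniwehllul, wemaheht → wemahehttul) double the final consonant and add -ul.
So dodukvuhs → dodukvuhssul.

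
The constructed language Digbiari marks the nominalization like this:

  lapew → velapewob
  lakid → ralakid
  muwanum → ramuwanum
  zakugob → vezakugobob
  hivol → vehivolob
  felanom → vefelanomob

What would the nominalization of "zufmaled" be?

"zufmaled" has last vowel 'e'. The one such stem in the data (lapew → velapewob) adds ve- … -ob around the stem, so the same rule applies.
The other pattern: stems whose last vowel is 'i' or 'u' add the prefix ra-.
So zufmaled → vezufmaledob.

vezufmaledob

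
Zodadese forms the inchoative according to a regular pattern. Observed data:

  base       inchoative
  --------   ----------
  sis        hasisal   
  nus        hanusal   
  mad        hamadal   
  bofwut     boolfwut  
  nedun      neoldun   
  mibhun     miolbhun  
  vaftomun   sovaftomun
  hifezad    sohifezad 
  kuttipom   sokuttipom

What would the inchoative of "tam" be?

nedun and vaftomun both end in -n yet inflect differently (neoldun, sovaftomun), so the final letter is not what conditions the rule; the number of vowels is.
"tam" has 1 vowel. The stems with 1 vowel (sis → hasisal, nus → hanusal, mad → hamadal) add ha- … -al around the stem.
So tam → hatamal.

hatamal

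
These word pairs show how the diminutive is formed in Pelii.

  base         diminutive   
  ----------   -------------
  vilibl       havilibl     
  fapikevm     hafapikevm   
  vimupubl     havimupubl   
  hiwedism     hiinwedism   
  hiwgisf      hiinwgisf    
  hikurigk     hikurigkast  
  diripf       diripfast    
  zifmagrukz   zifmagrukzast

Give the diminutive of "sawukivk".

hasawukivk

"sawukivk" has second-to-last letter 'v'. The one such stem in the data (fapikevm → hafapikevm) adds the prefix ha-, so the same rule applies.
The other patterns: stems whose second-to-last letter is 's' insert -in- after the first vowel; stems whose second-to-last letter is 'g', 'k' or 'p' add -ast.
So sawukivk → hasawukivk.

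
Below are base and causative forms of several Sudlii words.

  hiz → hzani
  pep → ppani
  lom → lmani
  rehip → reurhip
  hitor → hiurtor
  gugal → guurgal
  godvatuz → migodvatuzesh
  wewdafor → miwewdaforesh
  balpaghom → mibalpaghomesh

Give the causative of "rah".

rhani

pep and rehip both end in -p yet inflect differently (ppani, reurhip), so the final letter is not what conditions the rule; the number of vowels is.
"rah" has 1 vowel. The stems with 1 vowel (hiz → hzani, pep → ppani, lom → lmani) delete the last vowel and add -ani.
The other patterns: stems with 2 vowels insert -ur- after the first vowel; stems with 3 vowels add mi- … -esh around the stem.
So rah → rhani.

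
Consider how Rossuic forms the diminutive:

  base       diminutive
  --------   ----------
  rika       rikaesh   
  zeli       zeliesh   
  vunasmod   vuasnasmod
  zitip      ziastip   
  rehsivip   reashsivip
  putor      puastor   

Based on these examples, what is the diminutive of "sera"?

rehsivip and zeli both have last vowel 'i' yet inflect differently (reashsivip, zeliesh), so the last vowel is not what conditions the rule; whether the stem ends in a vowel or a consonant is.
"sera" ends in a vowel. The stems ending in a vowel (zeli → zeliesh, rika → rikaesh) add -esh.
The other pattern: stems ending in a consonant insert -as- after the first vowel.
So sera → seraesh.

seraesh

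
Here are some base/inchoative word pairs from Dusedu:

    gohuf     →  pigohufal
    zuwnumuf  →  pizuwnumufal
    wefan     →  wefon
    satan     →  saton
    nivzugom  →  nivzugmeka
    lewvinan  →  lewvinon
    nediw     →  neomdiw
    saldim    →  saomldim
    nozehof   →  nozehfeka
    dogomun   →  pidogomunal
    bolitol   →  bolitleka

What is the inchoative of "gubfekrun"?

dogomun and satan both end in -n yet inflect differently (pidogomunal, saton), so the final letter is not what conditions the rule; the last vowel is.
"gubfekrun" has last vowel 'u'. The stems whose last vowel is 'u' (zuwnumuf → pizuwnumufal, dogomun → pidogomunal, gohuf → pigohufal) add pi- … -al around the stem.
The other patterns: stems whose last vowel is 'i' insert -om- after the first vowel; stems whose last vowel is 'a' change the last vowel to 'o'; stems whose last vowel is 'o' delete the last vowel and add -eka.
So gubfekrun → pigubfekrunal.

pigubfekrunal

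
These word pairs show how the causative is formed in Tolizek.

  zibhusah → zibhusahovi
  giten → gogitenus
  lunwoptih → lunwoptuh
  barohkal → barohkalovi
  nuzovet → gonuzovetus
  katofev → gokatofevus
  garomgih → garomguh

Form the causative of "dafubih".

"dafubih" has last vowel 'i'. The stems whose last vowel is 'i' (lunwoptih → lunwoptuh, garomgih → garomguh) change the last vowel to 'u'.
The other patterns: stems whose last vowel is 'e' add go- … -us around the stem; stems whose last vowel is 'a' add -ovi.
So dafubih → dafubuh.

dafubuh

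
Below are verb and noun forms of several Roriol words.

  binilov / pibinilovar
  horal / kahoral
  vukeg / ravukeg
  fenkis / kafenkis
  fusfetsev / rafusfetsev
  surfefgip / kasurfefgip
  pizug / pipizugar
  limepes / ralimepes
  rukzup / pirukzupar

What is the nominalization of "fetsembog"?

binilov and fusfetsev both end in -v yet inflect differently (pibinilovar, rafusfetsev), so the final letter is not what conditions the rule; the last vowel is.
"fetsembog" has last vowel 'o'. The one such stem in the data (binilov → pibinilovar) adds pi- … -ar around the stem, so the same rule applies.
So fetsembog → pifetsembogar.

pifetsembogar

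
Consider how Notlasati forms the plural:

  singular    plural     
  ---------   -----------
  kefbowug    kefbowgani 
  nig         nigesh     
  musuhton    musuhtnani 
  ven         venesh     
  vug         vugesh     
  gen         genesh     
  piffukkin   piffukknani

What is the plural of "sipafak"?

sipafkani

kefbowug and nig both end in -g yet inflect differently (kefbowgani, nigesh), so the final letter is not what conditions the rule; the number of vowels is.
"sipafak" has 3 vowels. The stems with 3 vowels (musuhton → musuhtnani, piffukkin → piffukknani, kefbowug → kefbowgani) delete the last vowel and add -ani.
So sipafak → sipafkani.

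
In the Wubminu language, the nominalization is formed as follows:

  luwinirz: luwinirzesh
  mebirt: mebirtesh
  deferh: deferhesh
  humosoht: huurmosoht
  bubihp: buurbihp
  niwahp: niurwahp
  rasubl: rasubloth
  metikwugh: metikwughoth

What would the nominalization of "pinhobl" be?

mebirt and humosoht both end in -t yet inflect differently (mebirtesh, huurmosoht), so the final letter is not what conditions the rule; the second-to-last letter is.
"pinhobl" has second-to-last letter 'b'. The one such stem in the data (rasubl → rasubloth) adds -oth, so the same rule applies.
The other patterns: stems whose second-to-last letter is 'r' add -esh; stems whose second-to-last letter is 'h' insert -ur- after the first vowel.
So pinhobl → pinhobloth.

pinhobloth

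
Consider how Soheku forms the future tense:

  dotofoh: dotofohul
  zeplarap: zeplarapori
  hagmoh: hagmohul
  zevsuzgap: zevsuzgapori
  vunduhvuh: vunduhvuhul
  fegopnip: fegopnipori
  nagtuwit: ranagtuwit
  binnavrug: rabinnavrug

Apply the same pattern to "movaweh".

fegopnip and nagtuwit both have last vowel 'i' yet inflect differently (fegopnipori, ranagtuwit), so the last vowel is not what conditions the rule; the final letter is.
"movaweh" ends in -h. The stems ending in -h (hagmoh → hagmohul, dotofoh → dotofohul, vunduhvuh → vunduhvuhul) add -ul.
The other patterns: stems ending in -p add -ori; stems ending in -g or -t add the prefix ra-.
So movaweh → movawehul.

movawehul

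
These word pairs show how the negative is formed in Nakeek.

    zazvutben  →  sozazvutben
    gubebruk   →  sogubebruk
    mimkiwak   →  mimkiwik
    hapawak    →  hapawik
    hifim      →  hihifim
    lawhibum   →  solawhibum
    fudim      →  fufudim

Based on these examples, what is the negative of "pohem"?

"pohem" has last vowel 'e'. The one such stem in the data (zazvutben → sozazvutben) adds the prefix so-, so the same rule applies.
The other patterns: stems whose last vowel is 'a' change the last vowel to 'i'; stems whose last vowel is 'i' repeat the first consonant+vowel as a prefix.
So pohem → sopohem.

sopohem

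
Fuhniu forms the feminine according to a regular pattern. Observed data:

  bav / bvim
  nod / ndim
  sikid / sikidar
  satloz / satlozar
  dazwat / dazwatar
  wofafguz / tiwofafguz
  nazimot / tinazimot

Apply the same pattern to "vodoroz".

"vodoroz" has 3 vowels. The stems with 3 vowels (wofafguz → tiwofafguz, nazimot → tinazimot) add the prefix ti-.
The other patterns: stems with 1 vowel delete the last vowel and add -im; stems with 2 vowels add -ar.
So vodoroz → tivodoroz.

tivodoroz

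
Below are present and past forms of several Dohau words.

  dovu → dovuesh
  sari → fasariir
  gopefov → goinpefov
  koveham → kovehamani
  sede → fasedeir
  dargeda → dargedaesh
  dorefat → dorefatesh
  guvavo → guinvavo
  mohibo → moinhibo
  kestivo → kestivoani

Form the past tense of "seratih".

kestivo and guvavo both end in -o yet inflect differently (kestivoani, guinvavo), so the final letter is not what conditions the rule; the first letter is.
"seratih" begins with s-. The stems beginning with s- (sari → fasariir, sede → fasedeir) add fa- … -ir around the stem.
So seratih → faseratihir.

faseratihir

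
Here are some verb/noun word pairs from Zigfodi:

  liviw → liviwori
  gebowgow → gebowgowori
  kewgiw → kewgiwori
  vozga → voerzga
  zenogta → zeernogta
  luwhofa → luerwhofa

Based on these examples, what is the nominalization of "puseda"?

"puseda" ends in -a. The stems ending in -a (vozga → voerzga, zenogta → zeernogta, luwhofa → luerwhofa) insert -er- after the first vowel.
The other pattern: stems ending in -w add -ori.
So puseda → puerseda.

puerseda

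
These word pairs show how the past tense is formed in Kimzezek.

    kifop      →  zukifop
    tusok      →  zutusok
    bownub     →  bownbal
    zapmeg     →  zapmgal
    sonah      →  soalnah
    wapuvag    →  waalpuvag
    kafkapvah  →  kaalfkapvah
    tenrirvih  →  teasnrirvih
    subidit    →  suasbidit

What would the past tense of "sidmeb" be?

sidmbal

zapmeg and wapuvag both end in -g yet inflect differently (zapmgal, waalpuvag), so the final letter is not what conditions the rule; the last vowel is.
"sidmeb" has last vowel 'e'. The one such stem in the data (zapmeg → zapmgal) deletes the last vowel and adds -al (as does bownub), so the same rule applies.
So sidmeb → sidmbal.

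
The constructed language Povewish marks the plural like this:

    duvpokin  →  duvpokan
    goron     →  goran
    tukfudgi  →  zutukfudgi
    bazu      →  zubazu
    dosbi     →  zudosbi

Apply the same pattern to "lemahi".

"lemahi" ends in -i. The stems ending in -i (tukfudgi → zutukfudgi, dosbi → zudosbi) add the prefix zu-.
So lemahi → zulemahi.

zulemahi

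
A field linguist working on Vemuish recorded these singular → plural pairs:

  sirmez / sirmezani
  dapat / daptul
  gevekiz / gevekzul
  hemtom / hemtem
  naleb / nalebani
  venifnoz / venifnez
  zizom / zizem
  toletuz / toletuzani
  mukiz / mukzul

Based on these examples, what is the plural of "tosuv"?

"tosuv" has last vowel 'u'. The one such stem in the data (toletuz → toletuzani) adds -ani, so the same rule applies.
So tosuv → tosuvani.

tosuvani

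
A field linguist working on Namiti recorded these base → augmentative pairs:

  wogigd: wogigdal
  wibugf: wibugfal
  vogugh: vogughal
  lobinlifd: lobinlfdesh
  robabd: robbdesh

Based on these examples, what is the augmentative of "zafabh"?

zafbhesh

"zafabh" has second-to-last letter 'b'. The one such stem in the data (robabd → robbdesh) deletes the last vowel and adds -esh (as does lobinlifd), so the same rule applies.
So zafabh → zafbhesh.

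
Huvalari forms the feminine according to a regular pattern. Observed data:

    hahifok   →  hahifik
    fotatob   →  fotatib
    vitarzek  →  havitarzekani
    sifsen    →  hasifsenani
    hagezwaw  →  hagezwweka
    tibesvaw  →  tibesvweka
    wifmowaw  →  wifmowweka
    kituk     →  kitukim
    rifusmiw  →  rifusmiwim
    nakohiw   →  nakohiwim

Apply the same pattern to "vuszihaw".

vuszihweka

hahifok and vitarzek both end in -k yet inflect differently (hahifik, havitarzekani), so the final letter is not what conditions the rule; the last vowel is.
"vuszihaw" has last vowel 'a'. The stems whose last vowel is 'a' (hagezwaw → hagezwweka, tibesvaw → tibesvweka, wifmowaw → wifmowweka) delete the last vowel and add -eka.
The other patterns: stems whose last vowel is 'o' change the last vowel to 'i'; stems whose last vowel is 'e' add ha- … -ani around the stem; stems whose last vowel is 'i' or 'u' add -im.
So vuszihaw → vuszihweka.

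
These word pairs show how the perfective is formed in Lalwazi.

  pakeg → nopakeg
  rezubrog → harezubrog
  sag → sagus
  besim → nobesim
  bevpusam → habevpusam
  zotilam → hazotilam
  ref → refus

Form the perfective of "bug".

sag and pakeg both end in -g yet inflect differently (sagus, nopakeg), so the final letter is not what conditions the rule; the number of vowels is.
"bug" has 1 vowel. The stems with 1 vowel (sag → sagus, ref → refus) add -us.
So bug → bugus.

bugus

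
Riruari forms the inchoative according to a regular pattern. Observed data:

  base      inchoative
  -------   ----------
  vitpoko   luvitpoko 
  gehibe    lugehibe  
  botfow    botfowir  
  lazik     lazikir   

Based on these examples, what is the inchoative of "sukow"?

sukowir

vitpoko and botfow both have last vowel 'o' yet inflect differently (luvitpoko, botfowir), so the last vowel is not what conditions the rule; whether the stem ends in a vowel or a consonant is.
"sukow" ends in a consonant. The stems ending in a consonant (lazik → lazikir, botfow → botfowir) add -ir.
So sukow → sukowir.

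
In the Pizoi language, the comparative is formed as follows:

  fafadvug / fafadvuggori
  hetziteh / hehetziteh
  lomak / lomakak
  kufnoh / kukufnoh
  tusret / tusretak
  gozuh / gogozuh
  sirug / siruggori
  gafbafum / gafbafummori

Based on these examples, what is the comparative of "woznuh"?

gafbafum and gozuh both have last vowel 'u' yet inflect differently (gafbafummori, gogozuh), so the last vowel is not what conditions the rule; the final letter is.
"woznuh" ends in -h. The stems ending in -h (gozuh → gogozuh, hetziteh → hehetziteh, kufnoh → kukufnoh) repeat the first consonant+vowel as a prefix.
So woznuh → wowoznuh.

wowoznuh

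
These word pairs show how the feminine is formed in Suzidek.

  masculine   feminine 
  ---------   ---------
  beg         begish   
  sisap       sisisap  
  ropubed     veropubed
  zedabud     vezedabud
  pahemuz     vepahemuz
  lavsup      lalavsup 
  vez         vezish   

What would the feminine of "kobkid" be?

kokobkid

vez and pahemuz both end in -z yet inflect differently (vezish, vepahemuz), so the final letter is not what conditions the rule; the number of vowels is.
"kobkid" has 2 vowels. The stems with 2 vowels (lavsup → lalavsup, sisap → sisisap) repeat the first consonant+vowel as a prefix.
So kobkid → kokobkid.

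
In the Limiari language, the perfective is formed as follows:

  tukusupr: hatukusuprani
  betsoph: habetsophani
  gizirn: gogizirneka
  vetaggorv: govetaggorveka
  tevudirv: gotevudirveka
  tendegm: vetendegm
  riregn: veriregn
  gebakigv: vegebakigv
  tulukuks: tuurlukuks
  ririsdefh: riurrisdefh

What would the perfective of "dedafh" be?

deurdafh

gizirn and riregn both end in -n yet inflect differently (gogizirneka, veriregn), so the final letter is not what conditions the rule; the second-to-last letter is.
"dedafh" has second-to-last letter 'f'. The one such stem in the data (ririsdefh → riurrisdefh) inserts -ur- after the first vowel (as does tulukuks), so the same rule applies.
The other patterns: stems whose second-to-last letter is 'p' add ha- … -ani around the stem; stems whose second-to-last letter is 'r' add go- … -eka around the stem; stems whose second-to-last letter is 'g' add the prefix ve-.
So dedafh → deurdafh.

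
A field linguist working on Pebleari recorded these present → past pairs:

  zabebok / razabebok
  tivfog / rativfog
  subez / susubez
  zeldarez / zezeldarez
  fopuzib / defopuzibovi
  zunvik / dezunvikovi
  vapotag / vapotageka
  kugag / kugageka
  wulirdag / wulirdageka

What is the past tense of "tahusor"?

ratahusor

zabebok and zunvik both end in -k yet inflect differently (razabebok, dezunvikovi), so the final letter is not what conditions the rule; the last vowel is.
"tahusor" has last vowel 'o'. The stems whose last vowel is 'o' (zabebok → razabebok, tivfog → rativfog) add the prefix ra-.
The other patterns: stems whose last vowel is 'e' repeat the first consonant+vowel as a prefix; stems whose last vowel is 'i' add de- … -ovi around the stem; stems whose last vowel is 'a' add -eka.
So tahusor → ratahusor.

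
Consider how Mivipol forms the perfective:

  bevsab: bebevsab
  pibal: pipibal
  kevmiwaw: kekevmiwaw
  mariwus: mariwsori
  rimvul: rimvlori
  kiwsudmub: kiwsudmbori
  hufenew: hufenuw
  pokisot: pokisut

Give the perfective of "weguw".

pibal and rimvul both end in -l yet inflect differently (pipibal, rimvlori), so the final letter is not what conditions the rule; the last vowel is.
"weguw" has last vowel 'u'. The stems whose last vowel is 'u' (mariwus → mariwsori, rimvul → rimvlori, kiwsudmub → kiwsudmbori) delete the last vowel and add -ori.
So weguw → wegwori.

wegwori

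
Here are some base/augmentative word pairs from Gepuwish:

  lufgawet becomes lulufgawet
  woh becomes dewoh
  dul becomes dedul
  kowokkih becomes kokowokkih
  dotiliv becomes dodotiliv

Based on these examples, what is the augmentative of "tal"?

"tal" has 1 vowel. The stems with 1 vowel (dul → dedul, woh → dewoh) add the prefix de-.
The other pattern: stems with 3 vowels repeat the first consonant+vowel as a prefix.
So tal → detal.

detal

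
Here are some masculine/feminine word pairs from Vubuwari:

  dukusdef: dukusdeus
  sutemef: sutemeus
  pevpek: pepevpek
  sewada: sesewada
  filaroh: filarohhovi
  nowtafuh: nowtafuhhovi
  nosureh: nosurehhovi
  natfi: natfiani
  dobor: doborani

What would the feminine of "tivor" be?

dukusdef and pevpek both have last vowel 'e' yet inflect differently (dukusdeus, pepevpek), so the last vowel is not what conditions the rule; the final letter is.
"tivor" ends in -r. The one such stem in the data (dobor → doborani) adds -ani, so the same rule applies.
So tivor → tivorani.

tivorani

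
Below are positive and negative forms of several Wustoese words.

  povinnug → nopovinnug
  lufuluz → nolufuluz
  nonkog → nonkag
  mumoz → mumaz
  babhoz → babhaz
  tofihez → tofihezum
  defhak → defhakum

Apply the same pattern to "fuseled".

povinnug and nonkog both end in -g yet inflect differently (nopovinnug, nonkag), so the final letter is not what conditions the rule; the last vowel is.
"fuseled" has last vowel 'e'. The one such stem in the data (tofihez → tofihezum) adds -um, so the same rule applies.
The other patterns: stems whose last vowel is 'u' add the prefix no-; stems whose last vowel is 'o' change the last vowel to 'a'.
So fuseled → fuseledum.

fuseledum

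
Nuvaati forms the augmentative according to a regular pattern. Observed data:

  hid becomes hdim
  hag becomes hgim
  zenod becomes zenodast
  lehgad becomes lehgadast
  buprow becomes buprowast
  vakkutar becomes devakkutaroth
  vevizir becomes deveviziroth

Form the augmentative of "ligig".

hid and zenod both end in -d yet inflect differently (hdim, zenodast), so the final letter is not what conditions the rule; the number of vowels is.
"ligig" has 2 vowels. The stems with 2 vowels (zenod → zenodast, lehgad → lehgadast, buprow → buprowast) add -ast.
So ligig → ligigast.

ligigast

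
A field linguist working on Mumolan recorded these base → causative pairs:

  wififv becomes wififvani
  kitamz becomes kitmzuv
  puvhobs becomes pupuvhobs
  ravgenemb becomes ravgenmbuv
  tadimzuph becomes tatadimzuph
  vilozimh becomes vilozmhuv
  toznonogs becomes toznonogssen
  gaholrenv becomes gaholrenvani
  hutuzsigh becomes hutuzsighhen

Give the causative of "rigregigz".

hutuzsigh and vilozimh both end in -h yet inflect differently (hutuzsighhen, vilozmhuv), so the final letter is not what conditions the rule; the second-to-last letter is.
"rigregigz" has second-to-last letter 'g'. The stems whose second-to-last letter is 'g' (toznonogs → toznonogssen, hutuzsigh → hutuzsighhen) double the final consonant and add -en.
So rigregigz → rigregigzzen.

rigregigzzen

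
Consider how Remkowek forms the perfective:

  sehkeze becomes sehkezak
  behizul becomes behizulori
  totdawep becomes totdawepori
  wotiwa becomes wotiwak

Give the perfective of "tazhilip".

tazhilipori

sehkeze and totdawep both have last vowel 'e' yet inflect differently (sehkezak, totdawepori), so the last vowel is not what conditions the rule; whether the stem ends in a vowel or a consonant is.
"tazhilip" ends in a consonant. The stems ending in a consonant (totdawep → totdawepori, behizul → behizulori) add -ori.
The other pattern: stems ending in a vowel drop the final letter and add -ak.
So tazhilip → tazhilipori.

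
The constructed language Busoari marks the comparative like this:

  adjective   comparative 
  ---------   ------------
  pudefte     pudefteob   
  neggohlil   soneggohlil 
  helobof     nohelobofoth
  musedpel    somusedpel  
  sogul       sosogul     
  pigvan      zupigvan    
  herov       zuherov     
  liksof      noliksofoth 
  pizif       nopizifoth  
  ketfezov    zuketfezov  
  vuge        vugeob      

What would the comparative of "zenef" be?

nozenefoth

vuge and musedpel both have last vowel 'e' yet inflect differently (vugeob, somusedpel), so the last vowel is not what conditions the rule; the final letter is.
"zenef" ends in -f. The stems ending in -f (liksof → noliksofoth, pizif → nopizifoth, helobof → nohelobofoth) add no- … -oth around the stem.
The other patterns: stems ending in -e add -ob; stems ending in -l add the prefix so-; stems ending in -n or -v add the prefix zu-.
So zenef → nozenefoth.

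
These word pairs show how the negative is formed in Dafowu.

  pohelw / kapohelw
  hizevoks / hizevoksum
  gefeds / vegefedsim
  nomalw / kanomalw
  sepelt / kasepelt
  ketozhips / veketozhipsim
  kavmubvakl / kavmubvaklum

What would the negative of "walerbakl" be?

hizevoks and ketozhips both end in -s yet inflect differently (hizevoksum, veketozhipsim), so the final letter is not what conditions the rule; the second-to-last letter is.
"walerbakl" has second-to-last letter 'k'. The stems whose second-to-last letter is 'k' (hizevoks → hizevoksum, kavmubvakl → kavmubvaklum) add -um.
The other patterns: stems whose second-to-last letter is 'l' add the prefix ka-; stems whose second-to-last letter is 'd' or 'p' add ve- … -im around the stem.
So walerbakl → walerbaklum.

walerbaklum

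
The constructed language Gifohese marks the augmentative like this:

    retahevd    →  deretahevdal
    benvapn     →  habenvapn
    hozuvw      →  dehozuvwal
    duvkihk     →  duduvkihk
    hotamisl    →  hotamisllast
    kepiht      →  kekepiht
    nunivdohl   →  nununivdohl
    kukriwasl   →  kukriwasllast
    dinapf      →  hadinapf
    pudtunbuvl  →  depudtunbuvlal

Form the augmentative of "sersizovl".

"sersizovl" has second-to-last letter 'v'. The stems whose second-to-last letter is 'v' (hozuvw → dehozuvwal, pudtunbuvl → depudtunbuvlal, retahevd → deretahevdal) add de- … -al around the stem.
The other patterns: stems whose second-to-last letter is 's' double the final consonant and add -ast; stems whose second-to-last letter is 'h' repeat the first consonant+vowel as a prefix; stems whose second-to-last letter is 'p' add the prefix ha-.
So sersizovl → desersizovlal.

desersizovlal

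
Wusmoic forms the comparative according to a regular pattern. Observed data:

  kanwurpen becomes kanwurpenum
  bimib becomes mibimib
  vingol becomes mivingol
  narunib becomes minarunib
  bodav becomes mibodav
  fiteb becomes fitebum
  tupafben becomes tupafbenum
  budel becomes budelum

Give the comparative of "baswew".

baswewum

"baswew" has last vowel 'e'. The stems whose last vowel is 'e' (kanwurpen → kanwurpenum, budel → budelum, tupafben → tupafbenum) add -um.
So baswew → baswewum.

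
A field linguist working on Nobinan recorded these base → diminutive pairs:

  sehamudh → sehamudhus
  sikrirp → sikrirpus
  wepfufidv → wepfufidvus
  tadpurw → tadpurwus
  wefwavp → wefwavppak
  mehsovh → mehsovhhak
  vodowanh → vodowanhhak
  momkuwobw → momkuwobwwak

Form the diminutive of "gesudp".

gesudpus

"gesudp" has second-to-last letter 'd'. The stems whose second-to-last letter is 'd' (sehamudh → sehamudhus, wepfufidv → wepfufidvus) add -us.
So gesudp → gesudpus.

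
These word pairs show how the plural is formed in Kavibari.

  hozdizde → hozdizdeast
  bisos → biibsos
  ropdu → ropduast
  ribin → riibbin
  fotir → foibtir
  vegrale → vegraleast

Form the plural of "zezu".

zezuast

ribin and ropdu both begin with r- yet inflect differently (riibbin, ropduast), so the first letter is not what conditions the rule; whether the stem ends in a vowel or a consonant is.
"zezu" ends in a vowel. The stems ending in a vowel (ropdu → ropduast, hozdizde → hozdizdeast, vegrale → vegraleast) add -ast.
So zezu → zezuast.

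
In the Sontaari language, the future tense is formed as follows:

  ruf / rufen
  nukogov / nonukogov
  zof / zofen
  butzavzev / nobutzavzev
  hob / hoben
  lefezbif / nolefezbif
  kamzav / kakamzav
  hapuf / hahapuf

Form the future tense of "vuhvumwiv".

novuhvumwiv

"vuhvumwiv" has 3 vowels. The stems with 3 vowels (nukogov → nonukogov, lefezbif → nolefezbif, butzavzev → nobutzavzev) add the prefix no-.
So vuhvumwiv → novuhvumwiv.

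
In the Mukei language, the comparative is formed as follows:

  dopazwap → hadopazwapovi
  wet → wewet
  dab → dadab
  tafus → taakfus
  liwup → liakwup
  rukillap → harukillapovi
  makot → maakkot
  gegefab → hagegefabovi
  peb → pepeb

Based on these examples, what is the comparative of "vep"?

vevep

wet and makot both end in -t yet inflect differently (wewet, maakkot), so the final letter is not what conditions the rule; the number of vowels is.
"vep" has 1 vowel. The stems with 1 vowel (dab → dadab, wet → wewet, peb → pepeb) repeat the first consonant+vowel as a prefix.
So vep → vevep.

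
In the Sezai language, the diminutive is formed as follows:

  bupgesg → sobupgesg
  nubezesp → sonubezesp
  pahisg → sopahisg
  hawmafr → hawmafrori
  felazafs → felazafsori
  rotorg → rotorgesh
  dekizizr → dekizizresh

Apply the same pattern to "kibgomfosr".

bupgesg and rotorg both end in -g yet inflect differently (sobupgesg, rotorgesh), so the final letter is not what conditions the rule; the second-to-last letter is.
"kibgomfosr" has second-to-last letter 's'. The stems whose second-to-last letter is 's' (bupgesg → sobupgesg, nubezesp → sonubezesp, pahisg → sopahisg) add the prefix so-.
The other patterns: stems whose second-to-last letter is 'f' add -ori; stems whose second-to-last letter is 'r' or 'z' add -esh.
So kibgomfosr → sokibgomfosr.

sokibgomfosr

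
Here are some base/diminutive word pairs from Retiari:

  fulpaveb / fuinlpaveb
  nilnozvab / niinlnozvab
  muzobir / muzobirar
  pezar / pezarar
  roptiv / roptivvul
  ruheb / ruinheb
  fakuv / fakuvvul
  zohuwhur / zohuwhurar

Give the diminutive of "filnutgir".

filnutgirar

fakuv and zohuwhur both have last vowel 'u' yet inflect differently (fakuvvul, zohuwhurar), so the last vowel is not what conditions the rule; the final letter is.
"filnutgir" ends in -r. The stems ending in -r (zohuwhur → zohuwhurar, pezar → pezarar, muzobir → muzobirar) add -ar.
The other patterns: stems ending in -b insert -in- after the first vowel; stems ending in -v double the final consonant and add -ul.
So filnutgir → filnutgirar.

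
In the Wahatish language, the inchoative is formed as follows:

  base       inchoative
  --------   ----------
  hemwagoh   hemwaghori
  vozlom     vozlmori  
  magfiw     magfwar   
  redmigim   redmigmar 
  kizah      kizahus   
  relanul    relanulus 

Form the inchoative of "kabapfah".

vozlom and redmigim both end in -m yet inflect differently (vozlmori, redmigmar), so the final letter is not what conditions the rule; the last vowel is.
"kabapfah" has last vowel 'a'. The one such stem in the data (kizah → kizahus) adds -us, so the same rule applies.
The other patterns: stems whose last vowel is 'o' delete the last vowel and add -ori; stems whose last vowel is 'i' delete the last vowel and add -ar.
So kabapfah → kabapfahus.

kabapfahus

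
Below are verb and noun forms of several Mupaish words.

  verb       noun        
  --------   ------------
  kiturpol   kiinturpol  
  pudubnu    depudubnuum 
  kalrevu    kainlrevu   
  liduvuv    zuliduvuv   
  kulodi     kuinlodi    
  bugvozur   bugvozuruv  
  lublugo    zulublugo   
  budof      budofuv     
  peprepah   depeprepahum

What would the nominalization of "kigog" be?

kiingog

pudubnu and kalrevu both end in -u yet inflect differently (depudubnuum, kainlrevu), so the final letter is not what conditions the rule; the first letter is.
"kigog" begins with k-. The stems beginning with k- (kalrevu → kainlrevu, kulodi → kuinlodi, kiturpol → kiinturpol) insert -in- after the first vowel.
The other patterns: stems beginning with p- add de- … -um around the stem; stems beginning with l- add the prefix zu-; stems beginning with b- add -uv.
So kigog → kiingog.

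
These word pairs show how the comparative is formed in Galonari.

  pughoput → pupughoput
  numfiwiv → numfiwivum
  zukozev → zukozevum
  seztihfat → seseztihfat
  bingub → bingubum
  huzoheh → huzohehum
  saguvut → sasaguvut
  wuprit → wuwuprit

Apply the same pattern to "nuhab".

wuprit and numfiwiv both have last vowel 'i' yet inflect differently (wuwuprit, numfiwivum), so the last vowel is not what conditions the rule; the final letter is.
"nuhab" ends in -b. The one such stem in the data (bingub → bingubum) adds -um, so the same rule applies.
The other pattern: stems ending in -t repeat the first consonant+vowel as a prefix.
So nuhab → nuhabum.

nuhabum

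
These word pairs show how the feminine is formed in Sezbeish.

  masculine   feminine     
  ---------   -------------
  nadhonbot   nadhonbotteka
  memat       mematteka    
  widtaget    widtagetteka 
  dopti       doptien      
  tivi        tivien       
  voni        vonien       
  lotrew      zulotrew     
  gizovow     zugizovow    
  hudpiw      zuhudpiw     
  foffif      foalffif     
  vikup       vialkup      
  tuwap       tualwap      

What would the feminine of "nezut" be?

widtaget and lotrew both have last vowel 'e' yet inflect differently (widtagetteka, zulotrew), so the last vowel is not what conditions the rule; the final letter is.
"nezut" ends in -t. The stems ending in -t (nadhonbot → nadhonbotteka, memat → mematteka, widtaget → widtagetteka) double the final consonant and add -eka.
So nezut → nezutteka.

nezutteka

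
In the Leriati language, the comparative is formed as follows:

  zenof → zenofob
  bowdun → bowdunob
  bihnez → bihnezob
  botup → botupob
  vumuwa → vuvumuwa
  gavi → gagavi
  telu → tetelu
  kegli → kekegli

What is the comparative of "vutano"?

bowdun and telu both have last vowel 'u' yet inflect differently (bowdunob, tetelu), so the last vowel is not what conditions the rule; whether the stem ends in a vowel or a consonant is.
"vutano" ends in a vowel. The stems ending in a vowel (vumuwa → vuvumuwa, gavi → gagavi, telu → tetelu) repeat the first consonant+vowel as a prefix.
The other pattern: stems ending in a consonant add -ob.
So vutano → vuvutano.

vuvutano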